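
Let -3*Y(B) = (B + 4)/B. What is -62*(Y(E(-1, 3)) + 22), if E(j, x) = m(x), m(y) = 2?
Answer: -1302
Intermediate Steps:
E(j, x) = 2
Y(B) = -(4 + B)/(3*B) (Y(B) = -(B + 4)/(3*B) = -(4 + B)/(3*B))
-62*(Y(E(-1, 3)) + 22) = -62*((⅓)*(-4 - 1*2)/2 + 22) = -62*((⅓)*(½)*(-4 - 2) + 22) = -62*((⅓)*(½)*(-6) + 22) = -62*(-1 + 22) = -62*21 = -1302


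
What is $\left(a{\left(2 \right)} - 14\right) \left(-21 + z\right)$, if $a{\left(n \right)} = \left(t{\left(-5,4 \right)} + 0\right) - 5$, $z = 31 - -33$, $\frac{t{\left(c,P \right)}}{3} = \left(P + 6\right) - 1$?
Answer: $344$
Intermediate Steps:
$t{\left(c,P \right)} = 15 + 3 P$ ($t{\left(c,P \right)} = 3 \left(\left(P + 6\right) - 1\right) = 3 \left(\left(6 + P\right) - 1\right) = 3 \left(5 + P\right) = 15 + 3 P$)
$z = 64$ ($z = 31 + 33 = 64$)
$a{\left(n \right)} = 22$ ($a{\left(n \right)} = \left(\left(15 + 3 \cdot 4\right) + 0\right) - 5 = \left(\left(15 + 12\right) + 0\right) - 5 = \left(27 + 0\right) - 5 = 27 - 5 = 22$)
$\left(a{\left(2 \right)} - 14\right) \left(-21 + z\right) = \left(22 - 14\right) \left(-21 + 64\right) = 8 \cdot 43 = 344$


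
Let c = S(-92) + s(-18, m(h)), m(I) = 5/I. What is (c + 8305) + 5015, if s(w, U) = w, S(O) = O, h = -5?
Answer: 13210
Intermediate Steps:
c = -110 (c = -92 - 18 = -110)
(c + 8305) + 5015 = (-110 + 8305) + 5015 = 8195 + 5015 = 13210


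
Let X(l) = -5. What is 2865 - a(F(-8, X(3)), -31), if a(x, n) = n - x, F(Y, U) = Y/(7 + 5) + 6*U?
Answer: 8596/3 ≈ 2865.3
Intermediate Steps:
F(Y, U) = 6*U + Y/12 (F(Y, U) = Y/12 + 6*U = 6*U + Y/12)
2865 - a(F(-8, X(3)), -31) = 2865 - (-31 - (6*(-5) + (1/12)*(-8))) = 2865 - (-31 - (-30 - ⅔)) = 2865 - (-31 - 1*(-92/3)) = 2865 - (-31 + 92/3) = 2865 - 1*(-⅓) = 2865 + ⅓ = 8596/3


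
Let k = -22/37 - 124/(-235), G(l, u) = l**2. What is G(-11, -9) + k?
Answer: 1051513/8695 ≈ 120.93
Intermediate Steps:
k = -582/8695 (k = -22*1/37 - 124*(-1/235) = -22/37 + 124/235 = -582/8695 ≈ -0.066935)
G(-11, -9) + k = (-11)**2 - 582/8695 = 121 - 582/8695 = 1051513/8695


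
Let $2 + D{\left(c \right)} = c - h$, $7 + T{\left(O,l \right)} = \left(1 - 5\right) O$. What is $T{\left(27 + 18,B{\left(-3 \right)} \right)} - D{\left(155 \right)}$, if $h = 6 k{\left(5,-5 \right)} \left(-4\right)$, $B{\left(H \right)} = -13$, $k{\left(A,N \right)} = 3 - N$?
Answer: $-532$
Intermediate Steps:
$h = -192$ ($h = 6 \left(3 - -5\right) \left(-4\right) = 6 \left(3 + 5\right) \left(-4\right) = 6 \cdot 8 \left(-4\right) = 48 \left(-4\right) = -192$)
$T{\left(O,l \right)} = -7 - 4 O$ ($T{\left(O,l \right)} = -7 + \left(1 - 5\right) O = -7 - 4 O$)
$D{\left(c \right)} = 190 + c$ ($D{\left(c \right)} = -2 + \left(c - -192\right) = -2 + \left(c + 192\right) = -2 + \left(192 + c\right) = 190 + c$)
$T{\left(27 + 18,B{\left(-3 \right)} \right)} - D{\left(155 \right)} = \left(-7 - 4 \left(27 + 18\right)\right) - \left(190 + 155\right) = \left(-7 - 180\right) - 345 = -187 - 345 = -532$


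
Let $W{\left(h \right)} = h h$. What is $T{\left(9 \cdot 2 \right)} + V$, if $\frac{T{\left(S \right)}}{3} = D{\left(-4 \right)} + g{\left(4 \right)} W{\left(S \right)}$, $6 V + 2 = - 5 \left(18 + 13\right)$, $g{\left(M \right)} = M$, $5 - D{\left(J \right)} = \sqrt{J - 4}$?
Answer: $\frac{23261}{6} - 6 i \sqrt{2} \approx 3876.8 - 8.4853 i$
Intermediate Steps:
$D{\left(J \right)} = 5 - \sqrt{-4 + J}$ ($D{\left(J \right)} = 5 - \sqrt{J - 4} = 5 - \sqrt{-4 + J}$)
$V = - \frac{157}{6}$ ($V = - \frac{1}{3} + \frac{\left(-5\right) \left(18 + 13\right)}{6} = - \frac{1}{3} + \frac{\left(-5\right) 31}{6} = - \frac{1}{3} + \frac{1}{6} \left(-155\right) = - \frac{1}{3} - \frac{155}{6} = - \frac{157}{6} \approx -26.167$)
$W{\left(h \right)} = h^{2}$
$T{\left(S \right)} = 15 + 12 S^{2} - 6 i \sqrt{2}$ ($T{\left(S \right)} = 3 \left(\left(5 - \sqrt{-4 - 4}\right) + 4 S^{2}\right) = 3 \left(\left(5 - \sqrt{-8}\right) + 4 S^{2}\right) = 3 \left(\left(5 - 2 i \sqrt{2}\right) + 4 S^{2}\right) = 3 \left(5 + 4 S^{2} - 2 i \sqrt{2}\right) = 15 + 12 S^{2} - 6 i \sqrt{2}$)
$T{\left(9 \cdot 2 \right)} + V = \left(15 + 12 \left(9 \cdot 2\right)^{2} - 6 i \sqrt{2}\right) - \frac{157}{6} = \left(15 + 12 \cdot 18^{2} - 6 i \sqrt{2}\right) - \frac{157}{6} = \left(15 + 12 \cdot 324 - 6 i \sqrt{2}\right) - \frac{157}{6} = \left(15 + 3888 - 6 i \sqrt{2}\right) - \frac{157}{6} = \left(3903 - 6 i \sqrt{2}\right) - \frac{157}{6} = \frac{23261}{6} - 6 i \sqrt{2}$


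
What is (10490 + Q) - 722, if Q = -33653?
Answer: -23885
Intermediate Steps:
(10490 + Q) - 722 = (10490 - 33653) - 722 = -23163 - 722 = -23885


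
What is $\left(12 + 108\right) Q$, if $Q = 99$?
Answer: $11880$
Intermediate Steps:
$\left(12 + 108\right) Q = \left(12 + 108\right) 99 = 120 \cdot 99 = 11880$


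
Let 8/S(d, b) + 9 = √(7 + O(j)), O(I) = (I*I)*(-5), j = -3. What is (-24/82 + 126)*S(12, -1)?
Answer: -371088/4879 - 41232*I*√38/4879 ≈ -76.058 - 52.095*I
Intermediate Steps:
O(I) = -5*I² (O(I) = I²*(-5) = -5*I²)
S(d, b) = 8/(-9 + I*√38) (S(d, b) = 8/(-9 + √(7 - 5*(-3)²)) = 8/(-9 + √(7 - 5*9)) = 8/(-9 + √(7 - 45)) = 8/(-9 + √(-38)) = 8/(-9 + I*√38))
(-24/82 + 126)*S(12, -1) = (-24/82 + 126)*(-72/119 - 8*I*√38/119) = (-24*1/82 + 126)*(-72/119 - 8*I*√38/119) = (-12/41 + 126)*(-72/119 - 8*I*√38/119) = 5154*(-72/119 - 8*I*√38/119)/41 = -371088/4879 - 41232*I*√38/4879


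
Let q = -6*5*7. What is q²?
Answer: 44100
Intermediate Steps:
q = -210 (q = -30*7 = -210)
q² = (-210)² = 44100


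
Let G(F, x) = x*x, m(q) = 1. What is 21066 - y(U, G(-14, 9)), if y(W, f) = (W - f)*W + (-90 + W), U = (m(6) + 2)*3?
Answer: 21795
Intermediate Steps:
G(F, x) = x²
U = 9 (U = (1 + 2)*3 = 3*3 = 9)
y(W, f) = -90 + W + W*(W - f) (y(W, f) = W*(W - f) + (-90 + W) = -90 + W + W*(W - f))
21066 - y(U, G(-14, 9)) = 21066 - (-90 + 9 + 9² - 1*9*9²) = 21066 - (-90 + 9 + 81 - 1*9*81) = 21066 - (-90 + 9 + 81 - 729) = 21066 - 1*(-729) = 21066 + 729 = 21795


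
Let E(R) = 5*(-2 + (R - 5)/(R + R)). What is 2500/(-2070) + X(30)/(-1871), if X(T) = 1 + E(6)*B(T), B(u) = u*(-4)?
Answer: -706007/387297 ≈ -1.8229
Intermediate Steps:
B(u) = -4*u
E(R) = -10 + 5*(-5 + R)/(2*R) (E(R) = 5*(-2 + (-5 + R)/((2*R))) = 5*(-2 + (-5 + R)*(1/(2*R))) = 5*(-2 + (-5 + R)/(2*R)) = -10 + 5*(-5 + R)/(2*R))
X(T) = 1 + 115*T/3 (X(T) = 1 + ((5/2)*(-5 - 3*6)/6)*(-4*T) = 1 + ((5/2)*(⅙)*(-5 - 18))*(-4*T) = 1 + ((5/2)*(⅙)*(-23))*(-4*T) = 1 - (-115)*T/3 = 1 + 115*T/3)
2500/(-2070) + X(30)/(-1871) = 2500/(-2070) + (1 + (115/3)*30)/(-1871) = 2500*(-1/2070) + (1 + 1150)*(-1/1871) = -250/207 + 1151*(-1/1871) = -250/207 - 1151/1871 = -706007/387297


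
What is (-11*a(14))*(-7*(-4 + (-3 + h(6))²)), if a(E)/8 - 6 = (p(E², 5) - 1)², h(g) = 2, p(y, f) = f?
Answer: -40656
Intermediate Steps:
a(E) = 176 (a(E) = 48 + 8*(5 - 1)² = 48 + 8*4² = 48 + 8*16 = 48 + 128 = 176)
(-11*a(14))*(-7*(-4 + (-3 + h(6))²)) = (-11*176)*(-7*(-4 + (-3 + 2)²)) = -(-13552)*(-4 + (-1)²) = -(-13552)*(-4 + 1) = -(-13552)*(-3) = -1936*21 = -40656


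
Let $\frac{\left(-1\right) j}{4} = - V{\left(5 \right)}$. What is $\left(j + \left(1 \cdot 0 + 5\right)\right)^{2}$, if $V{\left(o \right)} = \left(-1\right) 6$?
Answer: $361$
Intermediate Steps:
$V{\left(o \right)} = -6$
$j = -24$ ($j = - 4 \left(\left(-1\right) \left(-6\right)\right) = \left(-4\right) 6 = -24$)
$\left(j + \left(1 \cdot 0 + 5\right)\right)^{2} = \left(-24 + \left(1 \cdot 0 + 5\right)\right)^{2} = \left(-24 + \left(0 + 5\right)\right)^{2} = \left(-24 + 5\right)^{2} = \left(-19\right)^{2} = 361$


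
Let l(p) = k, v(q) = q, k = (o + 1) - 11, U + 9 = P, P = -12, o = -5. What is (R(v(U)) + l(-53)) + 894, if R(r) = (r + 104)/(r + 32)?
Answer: 9752/11 ≈ 886.54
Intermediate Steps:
U = -21 (U = -9 - 12 = -21)
k = -15 (k = (-5 + 1) - 11 = -4 - 11 = -15)
l(p) = -15
R(r) = (104 + r)/(32 + r)
(R(v(U)) + l(-53)) + 894 = ((104 - 21)/(32 - 21) - 15) + 894 = (83/11 - 15) + 894 = -82/11 + 894 = 9752/11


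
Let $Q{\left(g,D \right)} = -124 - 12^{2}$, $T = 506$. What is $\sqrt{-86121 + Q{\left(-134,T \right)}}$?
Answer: $i \sqrt{86389} \approx 293.92 i$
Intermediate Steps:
$Q{\left(g,D \right)} = -268$ ($Q{\left(g,D \right)} = -124 - 144 = -268$)
$\sqrt{-86121 + Q{\left(-134,T \right)}} = \sqrt{-86121 - 268} = \sqrt{-86389} = i \sqrt{86389}$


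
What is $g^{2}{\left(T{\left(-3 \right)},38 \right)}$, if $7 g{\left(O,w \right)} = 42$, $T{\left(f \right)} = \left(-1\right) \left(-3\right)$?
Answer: $36$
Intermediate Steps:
$T{\left(f \right)} = 3$
$g{\left(O,w \right)} = 6$ ($g{\left(O,w \right)} = \frac{1}{7} \cdot 42 = 6$)
$g^{2}{\left(T{\left(-3 \right)},38 \right)} = 6^{2} = 36$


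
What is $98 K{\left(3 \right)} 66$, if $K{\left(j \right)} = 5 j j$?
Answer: $291060$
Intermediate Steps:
$K{\left(j \right)} = 5 j^{2}$
$98 K{\left(3 \right)} 66 = 98 \cdot 5 \cdot 3^{2} \cdot 66 = 98 \cdot 5 \cdot 9 \cdot 66 = 98 \cdot 45 \cdot 66 = 4410 \cdot 66 = 291060$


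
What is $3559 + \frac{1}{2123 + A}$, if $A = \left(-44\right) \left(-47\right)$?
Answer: $\frac{14915770}{4191} \approx 3559.0$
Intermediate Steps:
$A = 2068$
$3559 + \frac{1}{2123 + A} = 3559 + \frac{1}{2123 + 2068} = 3559 + \frac{1}{4191} = \frac{14915770}{4191}$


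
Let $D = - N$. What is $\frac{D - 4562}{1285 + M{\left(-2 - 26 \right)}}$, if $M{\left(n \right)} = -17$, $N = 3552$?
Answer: $- \frac{4057}{634} \approx -6.3991$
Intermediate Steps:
$D = -3552$ ($D = \left(-1\right) 3552 = -3552$)
$\frac{D - 4562}{1285 + M{\left(-2 - 26 \right)}} = \frac{-3552 - 4562}{1285 - 17} = - \frac{8114}{1268} = \left(-8114\right) \frac{1}{1268} = - \frac{4057}{634}$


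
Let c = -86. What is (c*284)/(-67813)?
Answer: 24424/67813 ≈ 0.36017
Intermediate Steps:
(c*284)/(-67813) = -86*284/(-67813) = -24424*(-1/67813) = 24424/67813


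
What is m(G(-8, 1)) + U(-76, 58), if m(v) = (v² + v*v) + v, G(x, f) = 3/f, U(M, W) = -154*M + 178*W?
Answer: 22049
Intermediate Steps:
m(v) = v + 2*v² (m(v) = (v² + v²) + v = 2*v² + v = v + 2*v²)
m(G(-8, 1)) + U(-76, 58) = (3/1)*(1 + 2*(3/1)) + (-154*(-76) + 178*58) = (3*1)*(1 + 2*(3*1)) + (11704 + 10324) = 3*(1 + 2*3) + 22028 = 3*(1 + 6) + 22028 = 3*7 + 22028 = 21 + 22028 = 22049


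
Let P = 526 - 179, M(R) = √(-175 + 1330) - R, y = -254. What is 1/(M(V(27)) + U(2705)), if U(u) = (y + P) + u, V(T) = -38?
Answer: 2836/8041741 - √1155/8041741 ≈ 0.00034843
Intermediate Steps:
M(R) = √1155 - R
P = 347
U(u) = 93 + u (U(u) = (-254 + 347) + u = 93 + u)
1/(M(V(27)) + U(2705)) = 1/((√1155 - 1*(-38)) + (93 + 2705)) = 1/((√1155 + 38) + 2798) = 1/((38 + √1155) + 2798) = 1/(2836 + √1155)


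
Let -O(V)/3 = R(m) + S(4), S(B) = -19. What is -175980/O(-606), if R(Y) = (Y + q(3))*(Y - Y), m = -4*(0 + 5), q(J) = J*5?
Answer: -58660/19 ≈ -3087.4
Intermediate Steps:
q(J) = 5*J
m = -20 (m = -4*5 = -20)
R(Y) = 0 (R(Y) = (Y + 5*3)*(Y - Y) = (Y + 15)*0 = (15 + Y)*0 = 0)
O(V) = 57 (O(V) = -3*(0 - 19) = -3*(-19) = 57)
-175980/O(-606) = -175980/57 = -175980*1/57 = -58660/19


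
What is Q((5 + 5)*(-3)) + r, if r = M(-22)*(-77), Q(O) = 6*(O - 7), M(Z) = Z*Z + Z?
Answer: -35796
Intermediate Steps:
M(Z) = Z + Z² (M(Z) = Z² + Z = Z + Z²)
Q(O) = -42 + 6*O (Q(O) = 6*(-7 + O) = -42 + 6*O)
r = -35574 (r = -22*(1 - 22)*(-77) = -22*(-21)*(-77) = 462*(-77) = -35574)
Q((5 + 5)*(-3)) + r = (-42 + 6*((5 + 5)*(-3))) - 35574 = (-42 + 6*(10*(-3))) - 35574 = (-42 + 6*(-30)) - 35574 = (-42 - 180) - 35574 = -222 - 35574 = -35796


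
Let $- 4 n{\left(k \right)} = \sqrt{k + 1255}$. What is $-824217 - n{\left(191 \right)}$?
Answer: $-824217 + \frac{\sqrt{1446}}{4} \approx -8.2421 \cdot 10^{5}$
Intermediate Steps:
$n{\left(k \right)} = - \frac{\sqrt{1255 + k}}{4}$ ($n{\left(k \right)} = - \frac{\sqrt{k + 1255}}{4} = - \frac{\sqrt{1255 + k}}{4}$)
$-824217 - n{\left(191 \right)} = -824217 - - \frac{\sqrt{1255 + 191}}{4} = -824217 - - \frac{\sqrt{1446}}{4} = -824217 + \frac{\sqrt{1446}}{4}$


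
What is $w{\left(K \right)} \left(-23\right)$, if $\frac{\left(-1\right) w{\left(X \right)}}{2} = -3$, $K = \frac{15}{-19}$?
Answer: $-138$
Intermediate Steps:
$K = - \frac{15}{19}$ ($K = 15 \left(- \frac{1}{19}\right) = - \frac{15}{19} \approx -0.78947$)
$w{\left(X \right)} = 6$ ($w{\left(X \right)} = \left(-2\right) \left(-3\right) = 6$)
$w{\left(K \right)} \left(-23\right) = 6 \left(-23\right) = -138$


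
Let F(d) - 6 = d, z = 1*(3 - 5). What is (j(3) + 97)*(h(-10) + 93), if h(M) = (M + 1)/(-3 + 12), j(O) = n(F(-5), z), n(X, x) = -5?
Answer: 8464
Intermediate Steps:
z = -2 (z = 1*(-2) = -2)
F(d) = 6 + d
j(O) = -5
h(M) = 1/9 + M/9 (h(M) = (1 + M)/9 = (1 + M)*(1/9) = 1/9 + M/9)
(j(3) + 97)*(h(-10) + 93) = (-5 + 97)*((1/9 + (1/9)*(-10)) + 93) = 92*((1/9 - 10/9) + 93) = 92*(-1 + 93) = 92*92 = 8464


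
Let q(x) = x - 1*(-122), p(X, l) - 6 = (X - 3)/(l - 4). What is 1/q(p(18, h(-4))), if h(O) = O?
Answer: 8/1009 ≈ 0.0079286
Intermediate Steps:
p(X, l) = 6 + (-3 + X)/(-4 + l) (p(X, l) = 6 + (X - 3)/(l - 4) = 6 + (-3 + X)/(-4 + l))
q(x) = 122 + x (q(x) = x + 122 = 122 + x)
1/q(p(18, h(-4))) = 1/(122 + (-27 + 18 + 6*(-4))/(-4 - 4)) = 1/(122 + (-27 + 18 - 24)/(-8)) = 1/(122 - 1/8*(-33)) = 1/(122 + 33/8) = 1/(1009/8) = 8/1009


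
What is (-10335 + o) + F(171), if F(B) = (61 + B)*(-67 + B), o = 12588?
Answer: 26381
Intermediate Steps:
F(B) = (-67 + B)*(61 + B)
(-10335 + o) + F(171) = (-10335 + 12588) + (-4087 + 171² - 6*171) = 2253 + (-4087 + 29241 - 1026) = 2253 + 24128 = 26381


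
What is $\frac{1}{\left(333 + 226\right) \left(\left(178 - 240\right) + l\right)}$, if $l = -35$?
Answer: $- \frac{1}{54223} \approx -1.8442 \cdot 10^{-5}$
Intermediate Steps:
$\frac{1}{\left(333 + 226\right) \left(\left(178 - 240\right) + l\right)} = \frac{1}{\left(333 + 226\right) \left(\left(178 - 240\right) - 35\right)} = \frac{1}{559 \left(-62 - 35\right)} = \frac{1}{559 \left(-97\right)} = \frac{1}{-54223} = - \frac{1}{54223}$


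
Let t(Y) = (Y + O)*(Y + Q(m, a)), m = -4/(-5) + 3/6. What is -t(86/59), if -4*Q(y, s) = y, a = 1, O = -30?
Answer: 1125333/34810 ≈ 32.328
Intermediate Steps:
m = 13/10 (m = -4*(-1/5) + 3*(1/6) = 4/5 + 1/2 = 13/10 ≈ 1.3000)
Q(y, s) = -y/4
t(Y) = (-30 + Y)*(-13/40 + Y) (t(Y) = (Y - 30)*(Y - 1/4*13/10) = (-30 + Y)*(Y - 13/40) = (-30 + Y)*(-13/40 + Y))
-t(86/59) = -(39/4 + (86/59)**2 - 52159/(20*59)) = -(39/4 + (86*(1/59))**2 - 52159/(20*59)) = -(39/4 + (86/59)**2 - 1213/40*86/59) = -(39/4 + 7396/3481 - 52159/1180) = -1*(-1125333/34810) = 1125333/34810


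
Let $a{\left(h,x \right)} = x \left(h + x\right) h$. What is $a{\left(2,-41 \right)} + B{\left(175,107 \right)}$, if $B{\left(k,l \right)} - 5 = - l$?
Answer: $3096$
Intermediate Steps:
$a{\left(h,x \right)} = h x \left(h + x\right)$
$B{\left(k,l \right)} = 5 - l$
$a{\left(2,-41 \right)} + B{\left(175,107 \right)} = 2 \left(-41\right) \left(2 - 41\right) + \left(5 - 107\right) = 2 \left(-41\right) \left(-39\right) + \left(5 - 107\right) = 3198 - 102 = 3096$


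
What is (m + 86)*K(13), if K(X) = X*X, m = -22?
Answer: 10816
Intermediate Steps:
K(X) = X**2
(m + 86)*K(13) = (-22 + 86)*13**2 = 64*169 = 10816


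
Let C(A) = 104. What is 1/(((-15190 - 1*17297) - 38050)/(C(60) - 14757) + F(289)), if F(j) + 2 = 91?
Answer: 14653/1374654 ≈ 0.010659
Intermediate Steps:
F(j) = 89 (F(j) = -2 + 91 = 89)
1/(((-15190 - 1*17297) - 38050)/(C(60) - 14757) + F(289)) = 1/(((-15190 - 1*17297) - 38050)/(104 - 14757) + 89) = 1/(((-15190 - 17297) - 38050)/(-14653) + 89) = 1/((-32487 - 38050)*(-1/14653) + 89) = 1/(-70537*(-1/14653) + 89) = 1/(70537/14653 + 89) = 1/(1374654/14653) = 14653/1374654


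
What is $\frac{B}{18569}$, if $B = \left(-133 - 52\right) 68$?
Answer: $- \frac{12580}{18569} \approx -0.67747$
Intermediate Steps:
$B = -12580$ ($B = \left(-185\right) 68 = -12580$)
$\frac{B}{18569} = - \frac{12580}{18569}$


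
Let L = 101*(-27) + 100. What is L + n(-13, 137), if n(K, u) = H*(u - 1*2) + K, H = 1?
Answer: -2505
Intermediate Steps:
n(K, u) = -2 + K + u (n(K, u) = 1*(u - 1*2) + K = 1*(u - 2) + K = 1*(-2 + u) + K = (-2 + u) + K = -2 + K + u)
L = -2627 (L = -2727 + 100 = -2627)
L + n(-13, 137) = -2627 + (-2 - 13 + 137) = -2627 + 122 = -2505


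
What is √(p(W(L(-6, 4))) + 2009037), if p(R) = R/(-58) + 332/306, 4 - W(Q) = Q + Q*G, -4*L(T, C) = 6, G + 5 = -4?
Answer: √4394652579335/1479 ≈ 1417.4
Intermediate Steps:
G = -9 (G = -5 - 4 = -9)
L(T, C) = -3/2 (L(T, C) = -¼*6 = -3/2)
W(Q) = 4 + 8*Q (W(Q) = 4 - (Q + Q*(-9)) = 4 - (Q - 9*Q) = 4 - (-8)*Q = 4 + 8*Q)
p(R) = 166/153 - R/58 (p(R) = R*(-1/58) + 332*(1/306) = -R/58 + 166/153 = 166/153 - R/58)
√(p(W(L(-6, 4))) + 2009037) = √((166/153 - (4 + 8*(-3/2))/58) + 2009037) = √((166/153 - (4 - 12)/58) + 2009037) = √((166/153 - 1/58*(-8)) + 2009037) = √((166/153 + 4/29) + 2009037) = √(5426/4437 + 2009037) = √(8914102595/4437) = √4394652579335/1479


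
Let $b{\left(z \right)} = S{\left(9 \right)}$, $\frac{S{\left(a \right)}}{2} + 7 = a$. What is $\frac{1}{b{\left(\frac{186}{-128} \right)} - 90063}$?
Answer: $- \frac{1}{90059} \approx -1.1104 \cdot 10^{-5}$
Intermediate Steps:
$S{\left(a \right)} = -14 + 2 a$
$b{\left(z \right)} = 4$ ($b{\left(z \right)} = -14 + 2 \cdot 9 = -14 + 18 = 4$)
$\frac{1}{b{\left(\frac{186}{-128} \right)} - 90063} = \frac{1}{4 - 90063} = \frac{1}{-90059} = - \frac{1}{90059}$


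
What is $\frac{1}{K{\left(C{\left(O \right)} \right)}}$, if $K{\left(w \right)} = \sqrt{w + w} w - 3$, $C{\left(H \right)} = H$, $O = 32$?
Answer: $\frac{1}{253} \approx 0.0039526$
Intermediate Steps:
$K{\left(w \right)} = -3 + \sqrt{2} w^{\frac{3}{2}}$ ($K{\left(w \right)} = \sqrt{2 w} w - 3 = \sqrt{2} \sqrt{w} w - 3 = \sqrt{2} w^{\frac{3}{2}} - 3 = -3 + \sqrt{2} w^{\frac{3}{2}}$)
$\frac{1}{K{\left(C{\left(O \right)} \right)}} = \frac{1}{-3 + \sqrt{2} \cdot 32^{\frac{3}{2}}} = \frac{1}{-3 + \sqrt{2} \cdot 128 \sqrt{2}} = \frac{1}{-3 + 256} = \frac{1}{253}$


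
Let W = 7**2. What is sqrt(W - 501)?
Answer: 2*I*sqrt(113) ≈ 21.26*I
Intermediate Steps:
W = 49
sqrt(W - 501) = sqrt(49 - 501) = sqrt(-452) = 2*I*sqrt(113)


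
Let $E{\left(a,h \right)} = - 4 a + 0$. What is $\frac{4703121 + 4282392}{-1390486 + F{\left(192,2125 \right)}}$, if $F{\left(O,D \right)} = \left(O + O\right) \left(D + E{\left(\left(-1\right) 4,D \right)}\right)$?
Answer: $- \frac{8985513}{568342} \approx -15.81$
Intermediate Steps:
$E{\left(a,h \right)} = - 4 a$
$F{\left(O,D \right)} = 2 O \left(16 + D\right)$ ($F{\left(O,D \right)} = \left(O + O\right) \left(D - 4 \left(\left(-1\right) 4\right)\right) = 2 O \left(D - -16\right) = 2 O \left(D + 16\right) = 2 O \left(16 + D\right)$)
$\frac{4703121 + 4282392}{-1390486 + F{\left(192,2125 \right)}} = \frac{4703121 + 4282392}{-1390486 + 2 \cdot 192 \left(16 + 2125\right)} = \frac{8985513}{-1390486 + 2 \cdot 192 \cdot 2141} = \frac{8985513}{-1390486 + 822144} = \frac{8985513}{-568342} = 8985513 \left(- \frac{1}{568342}\right) = - \frac{8985513}{568342}$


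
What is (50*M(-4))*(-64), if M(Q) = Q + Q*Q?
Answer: -38400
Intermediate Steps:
M(Q) = Q + Q**2
(50*M(-4))*(-64) = (50*(-4*(1 - 4)))*(-64) = (50*(-4*(-3)))*(-64) = (50*12)*(-64) = 600*(-64) = -38400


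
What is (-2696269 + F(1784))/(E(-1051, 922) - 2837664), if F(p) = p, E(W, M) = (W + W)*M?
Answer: 2694485/4775708 ≈ 0.56421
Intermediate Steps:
E(W, M) = 2*M*W (E(W, M) = (2*W)*M = 2*M*W)
(-2696269 + F(1784))/(E(-1051, 922) - 2837664) = (-2696269 + 1784)/(2*922*(-1051) - 2837664) = -2694485/(-1938044 - 2837664) = -2694485/(-4775708) = -2694485*(-1/4775708) = 2694485/4775708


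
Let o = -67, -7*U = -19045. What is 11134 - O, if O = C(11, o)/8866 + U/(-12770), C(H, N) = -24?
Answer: 882421939149/79253174 ≈ 11134.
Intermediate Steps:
U = 19045/7 (U = -⅐*(-19045) = 19045/7 ≈ 2720.7)
O = -17099833/79253174 (O = -24/8866 + (19045/7)/(-12770) = -24*1/8866 + (19045/7)*(-1/12770) = -12/4433 - 3809/17878 = -17099833/79253174 ≈ -0.21576)
11134 - O = 11134 - 1*(-17099833/79253174) = 11134 + 17099833/79253174 = 882421939149/79253174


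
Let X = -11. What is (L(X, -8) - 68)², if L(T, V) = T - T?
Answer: 4624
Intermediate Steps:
L(T, V) = 0
(L(X, -8) - 68)² = (0 - 68)² = (-68)² = 4624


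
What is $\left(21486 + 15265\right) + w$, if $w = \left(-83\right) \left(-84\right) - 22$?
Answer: $43701$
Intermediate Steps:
$w = 6950$ ($w = 6972 - 22 = 6950$)
$\left(21486 + 15265\right) + w = \left(21486 + 15265\right) + 6950 = 36751 + 6950 = 43701$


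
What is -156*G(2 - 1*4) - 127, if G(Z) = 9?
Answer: -1531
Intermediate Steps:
-156*G(2 - 1*4) - 127 = -156*9 - 127 = -1404 - 127 = -1531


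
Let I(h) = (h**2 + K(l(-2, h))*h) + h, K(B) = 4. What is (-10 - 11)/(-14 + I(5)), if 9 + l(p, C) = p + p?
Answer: -7/12 ≈ -0.58333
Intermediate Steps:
l(p, C) = -9 + 2*p (l(p, C) = -9 + (p + p) = -9 + 2*p)
I(h) = h**2 + 5*h (I(h) = (h**2 + 4*h) + h = h**2 + 5*h)
(-10 - 11)/(-14 + I(5)) = (-10 - 11)/(-14 + 5*(5 + 5)) = -21/(-14 + 5*10) = -21/(-14 + 50) = -21/36 = -21*1/36 = -7/12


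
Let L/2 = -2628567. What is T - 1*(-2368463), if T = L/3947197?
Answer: 9348784791077/3947197 ≈ 2.3685e+6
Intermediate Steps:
L = -5257134 (L = 2*(-2628567) = -5257134)
T = -5257134/3947197 ≈ -1.3319
T - 1*(-2368463) = -5257134/3947197 - 1*(-2368463) = -5257134/3947197 + 2368463 = 9348784791077/3947197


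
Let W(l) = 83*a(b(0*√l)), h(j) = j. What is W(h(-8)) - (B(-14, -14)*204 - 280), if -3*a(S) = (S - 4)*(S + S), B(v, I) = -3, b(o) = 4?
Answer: 892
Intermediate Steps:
a(S) = -2*S*(-4 + S)/3 (a(S) = -(S - 4)*(S + S)/3 = -(-4 + S)*2*S/3 = -2*S*(-4 + S)/3)
W(l) = 0 (W(l) = 83*((⅔)*4*(4 - 1*4)) = 83*((⅔)*4*(4 - 4)) = 83*((⅔)*4*0) = 83*0 = 0)
W(h(-8)) - (B(-14, -14)*204 - 280) = 0 - (-3*204 - 280) = 0 - (-612 - 280) = 0 - 1*(-892) = 0 + 892 = 892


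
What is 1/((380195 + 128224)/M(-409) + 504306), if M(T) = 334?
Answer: 334/168946623 ≈ 1.9770e-6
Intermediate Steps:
1/((380195 + 128224)/M(-409) + 504306) = 1/((380195 + 128224)/334 + 504306) = 1/(508419*(1/334) + 504306) = 1/(508419/334 + 504306) = 1/(168946623/334) = 334/168946623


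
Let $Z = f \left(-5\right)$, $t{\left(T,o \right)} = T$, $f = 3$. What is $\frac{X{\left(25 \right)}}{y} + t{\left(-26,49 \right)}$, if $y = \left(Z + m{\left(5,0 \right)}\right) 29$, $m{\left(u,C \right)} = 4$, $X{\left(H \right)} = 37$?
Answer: $- \frac{8331}{319} \approx -26.116$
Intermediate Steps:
$Z = -15$ ($Z = 3 \left(-5\right) = -15$)
$y = -319$ ($y = \left(-15 + 4\right) 29 = \left(-11\right) 29 = -319$)
$\frac{X{\left(25 \right)}}{y} + t{\left(-26,49 \right)} = \frac{37}{-319} - 26 = 37 \left(- \frac{1}{319}\right) - 26 = - \frac{37}{319} - 26 = - \frac{8331}{319}$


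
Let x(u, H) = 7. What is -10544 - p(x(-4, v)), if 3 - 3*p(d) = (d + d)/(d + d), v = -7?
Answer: -31634/3 ≈ -10545.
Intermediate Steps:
p(d) = 2/3 (p(d) = 1 - (d + d)/(3*(d + d)) = 1 - 2*d/(3*(2*d)) = 1 - 2*d*1/(2*d)/3 = 1 - 1/3*1 = 1 - 1/3 = 2/3)
-10544 - p(x(-4, v)) = -10544 - 1*2/3 = -10544 - 2/3 = -31634/3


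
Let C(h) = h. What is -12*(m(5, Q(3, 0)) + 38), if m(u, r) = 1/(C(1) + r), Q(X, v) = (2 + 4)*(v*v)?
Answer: -468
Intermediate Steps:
Q(X, v) = 6*v**2
m(u, r) = 1/(1 + r)
-12*(m(5, Q(3, 0)) + 38) = -12*(1/(1 + 6*0**2) + 38) = -12*(1/(1 + 6*0) + 38) = -12*(1/(1 + 0) + 38) = -12*(1/1 + 38) = -12*(1 + 38) = -12*39 = -468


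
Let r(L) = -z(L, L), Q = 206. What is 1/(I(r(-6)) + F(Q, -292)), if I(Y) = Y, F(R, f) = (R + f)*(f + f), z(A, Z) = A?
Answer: 1/50230 ≈ 1.9908e-5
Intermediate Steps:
F(R, f) = 2*f*(R + f) (F(R, f) = (R + f)*(2*f) = 2*f*(R + f))
r(L) = -L
1/(I(r(-6)) + F(Q, -292)) = 1/(-1*(-6) + 2*(-292)*(206 - 292)) = 1/(6 + 2*(-292)*(-86)) = 1/(6 + 50224) = 1/50230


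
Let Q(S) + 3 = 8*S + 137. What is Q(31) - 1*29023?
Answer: -28641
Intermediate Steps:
Q(S) = 134 + 8*S (Q(S) = -3 + (8*S + 137) = -3 + (137 + 8*S) = 134 + 8*S)
Q(31) - 1*29023 = (134 + 8*31) - 1*29023 = (134 + 248) - 29023 = 382 - 29023 = -28641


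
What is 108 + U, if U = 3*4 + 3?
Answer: 123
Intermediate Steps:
U = 15 (U = 12 + 3 = 15)
108 + U = 108 + 15 = 123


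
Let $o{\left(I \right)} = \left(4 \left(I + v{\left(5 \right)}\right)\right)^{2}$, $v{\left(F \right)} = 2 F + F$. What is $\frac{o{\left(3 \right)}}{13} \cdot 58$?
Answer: $\frac{300672}{13} \approx 23129.0$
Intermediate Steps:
$v{\left(F \right)} = 3 F$
$o{\left(I \right)} = \left(60 + 4 I\right)^{2}$ ($o{\left(I \right)} = \left(4 \left(I + 3 \cdot 5\right)\right)^{2} = \left(4 \left(I + 15\right)\right)^{2} = \left(4 \left(15 + I\right)\right)^{2} = \left(60 + 4 I\right)^{2}$)
$\frac{o{\left(3 \right)}}{13} \cdot 58 = \frac{16 \left(15 + 3\right)^{2}}{13} \cdot 58 = \frac{16 \cdot 18^{2}}{13} \cdot 58 = \frac{16 \cdot 324}{13} \cdot 58 = \frac{1}{13} \cdot 5184 \cdot 58 = \frac{5184}{13} \cdot 58 = \frac{300672}{13}$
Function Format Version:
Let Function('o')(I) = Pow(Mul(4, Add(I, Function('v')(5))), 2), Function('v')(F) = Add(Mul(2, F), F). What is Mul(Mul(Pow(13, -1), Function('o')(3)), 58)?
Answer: Rational(300672, 13) ≈ 23129.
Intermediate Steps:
Function('v')(F) = Mul(3, F)
Function('o')(I) = Pow(Add(60, Mul(4, I)), 2) (Function('o')(I) = Pow(Mul(4, Add(I, Mul(3, 5))), 2) = Pow(Mul(4, Add(I, 15)), 2) = Pow(Mul(4, Add(15, I)), 2) = Pow(Add(60, Mul(4, I)), 2))
Mul(Mul(Pow(13, -1), Function('o')(3)), 58) = Mul(Mul(Pow(13, -1), Mul(16, Pow(Add(15, 3), 2))), 58) = Mul(Mul(Rational(1, 13), Mul(16, Pow(18, 2))), 58) = Mul(Mul(Rational(1, 13), Mul(16, 324)), 58) = Mul(Mul(Rational(1, 13), 5184), 58) = Mul(Rational(5184, 13), 58) = Rational(300672, 13)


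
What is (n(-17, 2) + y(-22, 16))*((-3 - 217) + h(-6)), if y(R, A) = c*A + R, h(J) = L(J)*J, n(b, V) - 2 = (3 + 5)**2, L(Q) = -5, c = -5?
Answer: 6840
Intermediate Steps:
n(b, V) = 66 (n(b, V) = 2 + (3 + 5)**2 = 2 + 8**2 = 2 + 64 = 66)
h(J) = -5*J
y(R, A) = R - 5*A (y(R, A) = -5*A + R = R - 5*A)
(n(-17, 2) + y(-22, 16))*((-3 - 217) + h(-6)) = (66 + (-22 - 5*16))*((-3 - 217) - 5*(-6)) = (66 + (-22 - 80))*(-220 + 30) = (66 - 102)*(-190) = -36*(-190) = 6840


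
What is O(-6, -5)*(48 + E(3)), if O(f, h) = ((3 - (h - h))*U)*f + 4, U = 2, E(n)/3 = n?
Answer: -1824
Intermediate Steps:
E(n) = 3*n
O(f, h) = 4 + 6*f (O(f, h) = ((3 - (h - h))*2)*f + 4 = ((3 - 1*0)*2)*f + 4 = ((3 + 0)*2)*f + 4 = (3*2)*f + 4 = 6*f + 4 = 4 + 6*f)
O(-6, -5)*(48 + E(3)) = (4 + 6*(-6))*(48 + 3*3) = (4 - 36)*(48 + 9) = -32*57 = -1824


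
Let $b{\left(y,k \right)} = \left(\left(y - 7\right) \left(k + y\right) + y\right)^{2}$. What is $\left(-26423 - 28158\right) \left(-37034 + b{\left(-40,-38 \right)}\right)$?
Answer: $-715602867202$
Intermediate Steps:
$b{\left(y,k \right)} = \left(y + \left(-7 + y\right) \left(k + y\right)\right)^{2}$ ($b{\left(y,k \right)} = \left(\left(-7 + y\right) \left(k + y\right) + y\right)^{2} = \left(y + \left(-7 + y\right) \left(k + y\right)\right)^{2}$)
$\left(-26423 - 28158\right) \left(-37034 + b{\left(-40,-38 \right)}\right) = \left(-26423 - 28158\right) \left(-37034 + \left(\left(-40\right)^{2} - -266 - -240 - -1520\right)^{2}\right) = - 54581 \left(-37034 + \left(1600 + 266 + 240 + 1520\right)^{2}\right) = - 54581 \left(-37034 + 3626^{2}\right) = - 54581 \left(-37034 + 13147876\right) = \left(-54581\right) 13110842 = -715602867202$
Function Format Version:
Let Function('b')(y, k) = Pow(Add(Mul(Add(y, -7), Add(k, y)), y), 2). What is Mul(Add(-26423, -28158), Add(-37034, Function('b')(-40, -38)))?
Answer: -715602867202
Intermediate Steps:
Function('b')(y, k) = Pow(Add(y, Mul(Add(-7, y), Add(k, y))), 2) (Function('b')(y, k) = Pow(Add(Mul(Add(-7, y), Add(k, y)), y), 2) = Pow(Add(y, Mul(Add(-7, y), Add(k, y))), 2))
Mul(Add(-26423, -28158), Add(-37034, Function('b')(-40, -38))) = Mul(Add(-26423, -28158), Add(-37034, Pow(Add(Pow(-40, 2), Mul(-7, -38), Mul(-6, -40), Mul(-38, -40)), 2))) = Mul(-54581, Add(-37034, Pow(Add(1600, 266, 240, 1520), 2))) = Mul(-54581, Add(-37034, Pow(3626, 2))) = Mul(-54581, Add(-37034, 13147876)) = Mul(-54581, 13110842) = -715602867202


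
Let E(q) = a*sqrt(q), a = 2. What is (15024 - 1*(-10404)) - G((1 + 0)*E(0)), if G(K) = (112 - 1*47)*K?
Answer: 25428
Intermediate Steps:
E(q) = 2*sqrt(q)
G(K) = 65*K (G(K) = (112 - 47)*K = 65*K)
(15024 - 1*(-10404)) - G((1 + 0)*E(0)) = (15024 - 1*(-10404)) - 65*(1 + 0)*(2*sqrt(0)) = (15024 + 10404) - 65*1*(2*0) = 25428 - 65*1*0 = 25428 - 65*0 = 25428 - 1*0 = 25428 + 0 = 25428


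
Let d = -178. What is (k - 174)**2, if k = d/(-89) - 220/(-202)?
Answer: 297976644/10201 ≈ 29211.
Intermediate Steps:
k = 312/101 (k = -178/(-89) - 220/(-202) = -178*(-1/89) - 220*(-1/202) = 2 + 110/101 = 312/101 ≈ 3.0891)
(k - 174)**2 = (312/101 - 174)**2 = (-17262/101)**2 = 297976644/10201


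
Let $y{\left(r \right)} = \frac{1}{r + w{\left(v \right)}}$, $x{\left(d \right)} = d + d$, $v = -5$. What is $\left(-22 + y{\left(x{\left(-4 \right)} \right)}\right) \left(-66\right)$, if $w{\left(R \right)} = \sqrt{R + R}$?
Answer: $\frac{53988}{37} + \frac{33 i \sqrt{10}}{37} \approx 1459.1 + 2.8204 i$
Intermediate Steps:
$w{\left(R \right)} = \sqrt{2} \sqrt{R}$ ($w{\left(R \right)} = \sqrt{2 R} = \sqrt{2} \sqrt{R}$)
$x{\left(d \right)} = 2 d$
$y{\left(r \right)} = \frac{1}{r + i \sqrt{10}}$ ($y{\left(r \right)} = \frac{1}{r + \sqrt{2} \sqrt{-5}} = \frac{1}{r + \sqrt{2} i \sqrt{5}} = \frac{1}{r + i \sqrt{10}}$)
$\left(-22 + y{\left(x{\left(-4 \right)} \right)}\right) \left(-66\right) = \left(-22 + \frac{1}{2 \left(-4\right) + i \sqrt{10}}\right) \left(-66\right) = \left(-22 + \frac{1}{-8 + i \sqrt{10}}\right) \left(-66\right) = 1452 - \frac{66}{-8 + i \sqrt{10}}$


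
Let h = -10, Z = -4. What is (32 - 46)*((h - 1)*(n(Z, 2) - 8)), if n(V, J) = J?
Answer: -924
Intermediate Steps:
(32 - 46)*((h - 1)*(n(Z, 2) - 8)) = (32 - 46)*((-10 - 1)*(2 - 8)) = -(-154)*(-6) = -14*66 = -924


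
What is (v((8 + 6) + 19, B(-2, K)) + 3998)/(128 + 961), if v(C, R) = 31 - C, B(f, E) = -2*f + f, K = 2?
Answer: 444/121 ≈ 3.6694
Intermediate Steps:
B(f, E) = -f
(v((8 + 6) + 19, B(-2, K)) + 3998)/(128 + 961) = ((31 - ((8 + 6) + 19)) + 3998)/(128 + 961) = ((31 - (14 + 19)) + 3998)/1089 = ((31 - 1*33) + 3998)*(1/1089) = ((31 - 33) + 3998)*(1/1089) = (-2 + 3998)*(1/1089) = 3996*(1/1089) = 444/121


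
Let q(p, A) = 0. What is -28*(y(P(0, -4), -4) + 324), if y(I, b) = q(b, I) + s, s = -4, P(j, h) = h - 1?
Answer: -8960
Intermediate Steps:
P(j, h) = -1 + h
y(I, b) = -4 (y(I, b) = 0 - 4 = -4)
-28*(y(P(0, -4), -4) + 324) = -28*(-4 + 324) = -28*320 = -8960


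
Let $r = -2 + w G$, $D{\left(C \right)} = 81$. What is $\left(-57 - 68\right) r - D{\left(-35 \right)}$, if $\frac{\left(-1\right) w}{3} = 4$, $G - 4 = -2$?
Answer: $3169$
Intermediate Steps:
$G = 2$ ($G = 4 - 2 = 2$)
$w = -12$ ($w = \left(-3\right) 4 = -12$)
$r = -26$ ($r = -2 - 24 = -26$)
$\left(-57 - 68\right) r - D{\left(-35 \right)} = \left(-57 - 68\right) \left(-26\right) - 81 = \left(-125\right) \left(-26\right) - 81 = 3250 - 81 = 3169$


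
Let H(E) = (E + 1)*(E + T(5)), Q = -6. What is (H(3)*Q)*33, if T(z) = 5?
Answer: -6336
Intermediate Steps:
H(E) = (1 + E)*(5 + E) (H(E) = (E + 1)*(E + 5) = (1 + E)*(5 + E))
(H(3)*Q)*33 = ((5 + 3**2 + 6*3)*(-6))*33 = ((5 + 9 + 18)*(-6))*33 = (32*(-6))*33 = -192*33 = -6336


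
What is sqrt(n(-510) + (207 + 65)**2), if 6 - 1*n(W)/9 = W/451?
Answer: 4*sqrt(941342083)/451 ≈ 272.12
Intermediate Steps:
n(W) = 54 - 9*W/451
sqrt(n(-510) + (207 + 65)**2) = sqrt((54 - 9/451*(-510)) + (207 + 65)**2) = sqrt((54 + 4590/451) + 272**2) = sqrt(28944/451 + 73984) = sqrt(33395728/451) = 4*sqrt(941342083)/451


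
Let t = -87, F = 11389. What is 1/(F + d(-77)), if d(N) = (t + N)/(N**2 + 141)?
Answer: 3035/34565533 ≈ 8.7804e-5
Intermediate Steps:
d(N) = (-87 + N)/(141 + N**2) (d(N) = (-87 + N)/(N**2 + 141) = (-87 + N)/(141 + N**2))
1/(F + d(-77)) = 1/(11389 + (-87 - 77)/(141 + (-77)**2)) = 1/(11389 - 164/(141 + 5929)) = 1/(11389 - 164/6070) = 1/(11389 + (1/6070)*(-164)) = 1/(11389 - 82/3035) = 1/(34565533/3035) = 3035/34565533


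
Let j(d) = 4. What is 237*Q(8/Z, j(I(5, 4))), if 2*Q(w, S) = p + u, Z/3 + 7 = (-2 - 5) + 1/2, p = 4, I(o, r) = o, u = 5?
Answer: 2133/2 ≈ 1066.5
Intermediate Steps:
Z = -81/2 (Z = -21 + 3*((-2 - 5) + 1/2) = -21 + 3*(-7 + 1/2) = -21 + 3*(-13/2) = -21 - 39/2 = -81/2 ≈ -40.500)
Q(w, S) = 9/2 (Q(w, S) = (4 + 5)/2 = (1/2)*9 = 9/2)
237*Q(8/Z, j(I(5, 4))) = 237*(9/2) = 2133/2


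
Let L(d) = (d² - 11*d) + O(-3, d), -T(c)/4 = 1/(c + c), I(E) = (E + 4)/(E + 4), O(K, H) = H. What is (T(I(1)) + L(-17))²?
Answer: 208849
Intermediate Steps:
I(E) = 1 (I(E) = (4 + E)/(4 + E) = 1)
T(c) = -2/c (T(c) = -4/(c + c) = -4*1/(2*c) = -2/c)
L(d) = d² - 10*d (L(d) = (d² - 11*d) + d = d² - 10*d)
(T(I(1)) + L(-17))² = (-2/1 - 17*(-10 - 17))² = (-2*1 - 17*(-27))² = (-2 + 459)² = 457² = 208849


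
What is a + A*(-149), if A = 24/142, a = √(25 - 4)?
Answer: -1788/71 + √21 ≈ -20.601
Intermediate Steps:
a = √21 ≈ 4.5826
A = 12/71 (A = 24*(1/142) = 12/71 ≈ 0.16901)
a + A*(-149) = √21 + (12/71)*(-149) = √21 - 1788/71 = -1788/71 + √21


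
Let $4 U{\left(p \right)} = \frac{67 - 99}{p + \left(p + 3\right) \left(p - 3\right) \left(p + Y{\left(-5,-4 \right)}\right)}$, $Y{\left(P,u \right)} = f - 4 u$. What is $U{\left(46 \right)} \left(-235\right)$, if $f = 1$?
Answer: $\frac{1880}{132787} \approx 0.014158$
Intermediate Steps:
$Y{\left(P,u \right)} = 1 - 4 u$
$U{\left(p \right)} = - \frac{8}{p + \left(-3 + p\right) \left(3 + p\right) \left(17 + p\right)}$ ($U{\left(p \right)} = \frac{\left(67 - 99\right) \frac{1}{p + \left(p + 3\right) \left(p - 3\right) \left(p + \left(1 - -16\right)\right)}}{4} = \frac{\left(-32\right) \frac{1}{p + \left(3 + p\right) \left(-3 + p\right) \left(p + \left(1 + 16\right)\right)}}{4} = \frac{\left(-32\right) \frac{1}{p + \left(-3 + p\right) \left(3 + p\right) \left(p + 17\right)}}{4} = \frac{\left(-32\right) \frac{1}{p + \left(-3 + p\right) \left(3 + p\right) \left(17 + p\right)}}{4} = - \frac{8}{p + \left(-3 + p\right) \left(3 + p\right) \left(17 + p\right)}$)
$U{\left(46 \right)} \left(-235\right) = - \frac{8}{-153 + 46^{3} - 368 + 17 \cdot 46^{2}} \left(-235\right) = - \frac{8}{-153 + 97336 - 368 + 17 \cdot 2116} \left(-235\right) = - \frac{8}{-153 + 97336 - 368 + 35972} \left(-235\right) = - \frac{8}{132787} \left(-235\right) = \left(-8\right) \frac{1}{132787} \left(-235\right) = \left(- \frac{8}{132787}\right) \left(-235\right) = \frac{1880}{132787}$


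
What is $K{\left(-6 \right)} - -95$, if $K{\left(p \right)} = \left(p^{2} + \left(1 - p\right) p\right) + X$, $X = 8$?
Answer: $97$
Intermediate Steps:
$K{\left(p \right)} = 8 + p^{2} + p \left(1 - p\right)$ ($K{\left(p \right)} = \left(p^{2} + \left(1 - p\right) p\right) + 8 = \left(p^{2} + p \left(1 - p\right)\right) + 8 = 8 + p^{2} + p \left(1 - p\right)$)
$K{\left(-6 \right)} - -95 = \left(8 - 6\right) - -95 = 2 + 95 = 97$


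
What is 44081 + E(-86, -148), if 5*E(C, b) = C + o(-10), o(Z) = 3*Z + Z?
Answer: 220279/5 ≈ 44056.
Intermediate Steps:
o(Z) = 4*Z
E(C, b) = -8 + C/5 (E(C, b) = (C + 4*(-10))/5 = (C - 40)/5 = (-40 + C)/5 = -8 + C/5)
44081 + E(-86, -148) = 44081 + (-8 + (⅕)*(-86)) = 44081 + (-8 - 86/5) = 44081 - 126/5 = 220279/5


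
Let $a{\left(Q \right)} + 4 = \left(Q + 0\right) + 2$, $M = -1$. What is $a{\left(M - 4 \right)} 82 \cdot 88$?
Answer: $-50512$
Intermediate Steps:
$a{\left(Q \right)} = -2 + Q$ ($a{\left(Q \right)} = -4 + \left(\left(Q + 0\right) + 2\right) = -4 + \left(Q + 2\right) = -4 + \left(2 + Q\right) = -2 + Q$)
$a{\left(M - 4 \right)} 82 \cdot 88 = \left(-2 - 5\right) 82 \cdot 88 = \left(-7\right) 82 \cdot 88 = \left(-574\right) 88 = -50512$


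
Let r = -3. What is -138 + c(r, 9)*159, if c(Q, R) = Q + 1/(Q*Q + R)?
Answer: -3637/6 ≈ -606.17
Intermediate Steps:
c(Q, R) = Q + 1/(R + Q²) (c(Q, R) = Q + 1/(Q² + R) = Q + 1/(R + Q²))
-138 + c(r, 9)*159 = -138 + ((1 + (-3)³ - 3*9)/(9 + (-3)²))*159 = -138 + ((1 - 27 - 27)/(9 + 9))*159 = -138 + (-53/18)*159 = -138 + ((1/18)*(-53))*159 = -138 - 53/18*159 = -138 - 2809/6 = -3637/6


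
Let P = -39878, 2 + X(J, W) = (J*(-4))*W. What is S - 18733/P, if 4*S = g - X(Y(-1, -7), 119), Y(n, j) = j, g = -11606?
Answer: -148885719/39878 ≈ -3733.5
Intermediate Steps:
X(J, W) = -2 - 4*J*W (X(J, W) = -2 + (J*(-4))*W = -2 + (-4*J)*W = -2 - 4*J*W)
S = -3734 (S = (-11606 - (-2 - 4*(-7)*119))/4 = (-11606 - (-2 + 3332))/4 = (-11606 - 1*3330)/4 = (-11606 - 3330)/4 = (¼)*(-14936) = -3734)
S - 18733/P = -3734 - 18733/(-39878) = -3734 - 18733*(-1/39878) = -3734 + 18733/39878 = -148885719/39878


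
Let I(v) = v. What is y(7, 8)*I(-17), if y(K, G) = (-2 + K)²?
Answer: -425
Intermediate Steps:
y(7, 8)*I(-17) = (-2 + 7)²*(-17) = 5²*(-17) = 25*(-17) = -425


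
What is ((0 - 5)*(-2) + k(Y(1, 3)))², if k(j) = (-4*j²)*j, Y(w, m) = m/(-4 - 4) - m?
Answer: 439447369/16384 ≈ 26822.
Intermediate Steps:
Y(w, m) = -9*m/8 (Y(w, m) = m/(-8) - m = -m/8 - m = -9*m/8)
k(j) = -4*j³
((0 - 5)*(-2) + k(Y(1, 3)))² = ((0 - 5)*(-2) - 4*(-9/8*3)³)² = (-5*(-2) - 4*(-27/8)³)² = (10 - 4*(-19683/512))² = (10 + 19683/128)² = (20963/128)² = 439447369/16384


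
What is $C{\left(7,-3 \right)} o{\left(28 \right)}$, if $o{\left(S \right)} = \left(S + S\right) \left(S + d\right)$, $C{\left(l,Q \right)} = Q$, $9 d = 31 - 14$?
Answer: $- \frac{15064}{3} \approx -5021.3$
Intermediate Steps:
$d = \frac{17}{9}$ ($d = \frac{31 - 14}{9} = \frac{1}{9} \cdot 17 = \frac{17}{9} \approx 1.8889$)
$o{\left(S \right)} = 2 S \left(\frac{17}{9} + S\right)$ ($o{\left(S \right)} = \left(S + S\right) \left(S + \frac{17}{9}\right) = 2 S \left(\frac{17}{9} + S\right)$)
$C{\left(7,-3 \right)} o{\left(28 \right)} = - 3 \cdot \frac{2}{9} \cdot 28 \left(17 + 9 \cdot 28\right) = - 3 \cdot \frac{2}{9} \cdot 28 \left(17 + 252\right) = - 3 \cdot \frac{2}{9} \cdot 28 \cdot 269 = \left(-3\right) \frac{15064}{9} = - \frac{15064}{3}$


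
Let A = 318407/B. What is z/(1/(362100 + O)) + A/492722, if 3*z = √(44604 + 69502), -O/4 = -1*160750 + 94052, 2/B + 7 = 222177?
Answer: 35370241595/492722 + 628892*√114106/3 ≈ 7.0884e+7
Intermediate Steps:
B = 1/111085 (B = 2/(-7 + 222177) = 2/222170 = 2*(1/222170) = 1/111085 ≈ 9.0021e-6)
O = 266792 (O = -4*(-1*160750 + 94052) = -4*(-160750 + 94052) = -4*(-66698) = 266792)
A = 35370241595 (A = 318407/(1/111085) = 318407*111085 = 35370241595)
z = √114106/3 (z = √(44604 + 69502)/3 = √114106/3 ≈ 112.60)
z/(1/(362100 + O)) + A/492722 = (√114106/3)/(1/(362100 + 266792)) + 35370241595/492722 = (√114106/3)/(1/628892) + 35370241595*(1/492722) = (√114106/3)/(1/628892) + 35370241595/492722 = (√114106/3)*628892 + 35370241595/492722 = 628892*√114106/3 + 35370241595/492722 = 35370241595/492722 + 628892*√114106/3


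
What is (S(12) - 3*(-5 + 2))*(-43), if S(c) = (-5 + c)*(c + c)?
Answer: -7611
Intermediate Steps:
S(c) = 2*c*(-5 + c) (S(c) = (-5 + c)*(2*c) = 2*c*(-5 + c))
(S(12) - 3*(-5 + 2))*(-43) = (2*12*(-5 + 12) - 3*(-5 + 2))*(-43) = (2*12*7 - 3*(-3))*(-43) = (168 + 9)*(-43) = 177*(-43) = -7611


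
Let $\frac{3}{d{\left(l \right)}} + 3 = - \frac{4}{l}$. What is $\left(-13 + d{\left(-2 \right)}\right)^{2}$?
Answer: $256$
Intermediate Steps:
$d{\left(l \right)} = \frac{3}{-3 - \frac{4}{l}}$
$\left(-13 + d{\left(-2 \right)}\right)^{2} = \left(-13 - - \frac{6}{4 + 3 \left(-2\right)}\right)^{2} = \left(-13 - - \frac{6}{4 - 6}\right)^{2} = \left(-13 - - \frac{6}{-2}\right)^{2} = \left(-13 - \left(-6\right) \left(- \frac{1}{2}\right)\right)^{2} = \left(-13 - 3\right)^{2} = \left(-16\right)^{2} = 256$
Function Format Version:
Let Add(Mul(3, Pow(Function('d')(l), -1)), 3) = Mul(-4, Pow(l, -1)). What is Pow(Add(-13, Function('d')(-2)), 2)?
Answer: 256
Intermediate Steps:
Function('d')(l) = Mul(3, Pow(Add(-3, Mul(-4, Pow(l, -1))), -1))
Pow(Add(-13, Function('d')(-2)), 2) = Pow(Add(-13, Mul(-3, -2, Pow(Add(4, Mul(3, -2)), -1))), 2) = Pow(Add(-13, Mul(-3, -2, Pow(Add(4, -6), -1))), 2) = Pow(Add(-13, Mul(-3, -2, Pow(-2, -1))), 2) = Pow(Add(-13, Mul(-3, -2, Rational(-1, 2))), 2) = Pow(Add(-13, -3), 2) = Pow(-16, 2) = 256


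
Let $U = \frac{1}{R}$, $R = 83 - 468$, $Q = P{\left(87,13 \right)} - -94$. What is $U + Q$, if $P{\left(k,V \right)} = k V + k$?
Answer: $\frac{505119}{385} \approx 1312.0$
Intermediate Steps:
$P{\left(k,V \right)} = k + V k$ ($P{\left(k,V \right)} = V k + k = k + V k$)
$Q = 1312$ ($Q = 87 \left(1 + 13\right) - -94 = 87 \cdot 14 + 94 = 1218 + 94 = 1312$)
$R = -385$ ($R = 83 - 468 = -385$)
$U = - \frac{1}{385}$ ($U = \frac{1}{-385} = - \frac{1}{385} \approx -0.0025974$)
$U + Q = - \frac{1}{385} + 1312 = \frac{505119}{385}$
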